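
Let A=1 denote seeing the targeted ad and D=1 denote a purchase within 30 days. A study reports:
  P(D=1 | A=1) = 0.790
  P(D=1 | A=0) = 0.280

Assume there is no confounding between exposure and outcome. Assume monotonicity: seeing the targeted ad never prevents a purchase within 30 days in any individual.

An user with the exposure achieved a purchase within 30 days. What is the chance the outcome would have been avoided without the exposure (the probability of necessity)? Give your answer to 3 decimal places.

Let p₁ = 0.79, p₀ = 0.28.
Under exogeneity and monotonicity, PN = (p₁ − p₀) / p₁.
PN = (0.79 − 0.28) / 0.79 = 0.51 / 0.79 ≈ 0.6456

PN ≈ 0.646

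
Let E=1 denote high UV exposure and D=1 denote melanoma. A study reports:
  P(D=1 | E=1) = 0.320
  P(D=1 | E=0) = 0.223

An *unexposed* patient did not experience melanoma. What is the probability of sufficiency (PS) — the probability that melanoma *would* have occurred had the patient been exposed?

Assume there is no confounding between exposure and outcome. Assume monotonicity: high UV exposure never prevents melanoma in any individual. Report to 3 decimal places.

Let p₁ = 0.32, p₀ = 0.223.
Under exogeneity and monotonicity, PS = (p₁ − p₀) / (1 − p₀).
PS = (0.32 − 0.223) / (1 − 0.223) = 0.097 / 0.777 ≈ 0.1248

PS ≈ 0.125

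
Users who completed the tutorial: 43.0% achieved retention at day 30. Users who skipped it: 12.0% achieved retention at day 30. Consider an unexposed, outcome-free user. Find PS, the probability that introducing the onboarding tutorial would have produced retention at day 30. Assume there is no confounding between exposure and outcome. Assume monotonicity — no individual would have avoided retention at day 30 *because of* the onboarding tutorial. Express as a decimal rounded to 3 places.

PS ≈ 0.352

p₁ = 0.43, p₀ = 0.12.
Under exogeneity and monotonicity, PS = (p₁ − p₀) / (1 − p₀).
PS = (0.43 − 0.12) / (1 − 0.12) = 0.31 / 0.88 ≈ 0.3523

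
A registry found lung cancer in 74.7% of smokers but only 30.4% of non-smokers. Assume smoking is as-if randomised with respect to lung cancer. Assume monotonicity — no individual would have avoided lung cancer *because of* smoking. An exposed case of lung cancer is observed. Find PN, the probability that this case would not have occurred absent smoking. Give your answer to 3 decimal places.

p₁ = 0.747, p₀ = 0.304.
Under exogeneity and monotonicity, PN = (p₁ − p₀) / p₁.
PN = (0.747 − 0.304) / 0.747 = 0.443 / 0.747 ≈ 0.5930

PN ≈ 0.593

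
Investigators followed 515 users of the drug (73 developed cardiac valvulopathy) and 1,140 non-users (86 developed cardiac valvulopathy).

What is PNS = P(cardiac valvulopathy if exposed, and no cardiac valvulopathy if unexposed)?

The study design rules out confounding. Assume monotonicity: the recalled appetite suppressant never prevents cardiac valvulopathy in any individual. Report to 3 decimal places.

PNS ≈ 0.066

p₁ = P(outcome | exposed) = 73/515 = 0.14175
p₀ = P(outcome | unexposed) = 86/1140 = 0.075439
Under exogeneity and monotonicity, PNS = p₁ − p₀.
PNS = 0.14175 − 0.075439 = 0.066309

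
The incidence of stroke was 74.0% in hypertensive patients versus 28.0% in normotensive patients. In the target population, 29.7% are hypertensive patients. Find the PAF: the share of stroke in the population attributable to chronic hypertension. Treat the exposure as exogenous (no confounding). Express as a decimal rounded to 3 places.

p₁ = 0.74, p₀ = 0.28.
Overall risk P(Y=1) = π·p₁ + (1−π)·p₀ = 0.297×0.74 + 0.703×0.28 = 0.41662.
Under exogeneity, PAF = [P(Y=1) − p₀] / P(Y=1).
PAF = (0.41662 − 0.28) / 0.41662 ≈ 0.3279

PAF ≈ 0.328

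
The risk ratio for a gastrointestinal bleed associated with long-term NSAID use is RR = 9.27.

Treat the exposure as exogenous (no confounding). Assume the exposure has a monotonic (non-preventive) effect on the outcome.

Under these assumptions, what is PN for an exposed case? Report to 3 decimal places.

PN ≈ 0.892

Under exogeneity and monotonicity, PN = (RR − 1) / RR = 1 − 1/RR.
PN = (9.27 − 1) / 9.27 = 8.27 / 9.27 ≈ 0.8921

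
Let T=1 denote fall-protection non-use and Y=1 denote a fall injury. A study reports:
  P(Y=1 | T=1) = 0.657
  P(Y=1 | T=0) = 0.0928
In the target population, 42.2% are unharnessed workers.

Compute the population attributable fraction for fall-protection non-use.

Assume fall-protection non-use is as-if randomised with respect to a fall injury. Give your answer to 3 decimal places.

PAF ≈ 0.720

Let p₁ = 0.657, p₀ = 0.0928.
Overall risk P(Y=1) = π·p₁ + (1−π)·p₀ = 0.422×0.657 + 0.578×0.0928 = 0.33089.
Under exogeneity, PAF = [P(Y=1) − p₀] / P(Y=1).
PAF = (0.33089 − 0.0928) / 0.33089 ≈ 0.7195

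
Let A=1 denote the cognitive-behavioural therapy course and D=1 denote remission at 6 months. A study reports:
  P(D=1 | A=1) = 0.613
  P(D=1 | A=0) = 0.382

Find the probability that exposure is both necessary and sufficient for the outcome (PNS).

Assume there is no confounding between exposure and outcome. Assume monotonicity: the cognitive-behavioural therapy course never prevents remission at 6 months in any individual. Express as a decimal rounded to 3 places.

Let p₁ = 0.613, p₀ = 0.382.
Under exogeneity and monotonicity, PNS = p₁ − p₀.
PNS = 0.613 − 0.382 = 0.231

PNS ≈ 0.231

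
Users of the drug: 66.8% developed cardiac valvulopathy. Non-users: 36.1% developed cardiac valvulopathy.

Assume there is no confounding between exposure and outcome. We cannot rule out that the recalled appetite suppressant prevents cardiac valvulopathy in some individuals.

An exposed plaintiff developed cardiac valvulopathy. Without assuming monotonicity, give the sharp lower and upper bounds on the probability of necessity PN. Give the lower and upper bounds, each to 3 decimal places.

0.460 ≤ PN ≤ 0.957

p₁ = 0.668, p₀ = 0.361.
Under exogeneity alone the bounds on PN are max{0,(p₁−p₀)/p₁} ≤ PN ≤ min{1,(1−p₀)/p₁}.
  lower = (p₁ − p₀)/p₁ = 0.307 / 0.668 ≈ 0.4596
  upper = min{1, (1 − p₀)/p₁} = 0.639 / 0.668 ≈ 0.9566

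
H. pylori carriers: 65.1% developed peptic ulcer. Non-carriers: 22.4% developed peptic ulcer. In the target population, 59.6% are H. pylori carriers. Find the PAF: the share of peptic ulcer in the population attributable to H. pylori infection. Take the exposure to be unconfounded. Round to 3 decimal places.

PAF ≈ 0.532

p₁ = 0.651, p₀ = 0.224.
Overall risk P(Y=1) = π·p₁ + (1−π)·p₀ = 0.596×0.651 + 0.404×0.224 = 0.47849.
Under exogeneity, PAF = [P(Y=1) − p₀] / P(Y=1).
PAF = (0.47849 − 0.224) / 0.47849 ≈ 0.5319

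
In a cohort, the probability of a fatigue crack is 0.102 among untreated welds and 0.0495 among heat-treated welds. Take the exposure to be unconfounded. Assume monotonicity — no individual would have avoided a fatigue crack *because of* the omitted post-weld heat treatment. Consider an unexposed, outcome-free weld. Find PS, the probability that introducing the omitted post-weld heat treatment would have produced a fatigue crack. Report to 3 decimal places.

PS ≈ 0.055

Let p₁ = 0.102, p₀ = 0.0495.
Under exogeneity and monotonicity, PS = (p₁ − p₀) / (1 − p₀).
PS = (0.102 − 0.0495) / (1 − 0.0495) = 0.0525 / 0.9505 ≈ 0.0552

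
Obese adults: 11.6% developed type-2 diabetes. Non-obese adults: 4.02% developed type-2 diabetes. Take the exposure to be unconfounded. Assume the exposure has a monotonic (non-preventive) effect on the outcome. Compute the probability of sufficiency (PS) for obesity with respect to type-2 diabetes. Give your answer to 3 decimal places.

PS ≈ 0.079

p₁ = 0.116, p₀ = 0.0402.
Under exogeneity and monotonicity, PS = (p₁ − p₀) / (1 − p₀).
PS = (0.116 − 0.0402) / (1 − 0.0402) = 0.0758 / 0.9598 ≈ 0.0790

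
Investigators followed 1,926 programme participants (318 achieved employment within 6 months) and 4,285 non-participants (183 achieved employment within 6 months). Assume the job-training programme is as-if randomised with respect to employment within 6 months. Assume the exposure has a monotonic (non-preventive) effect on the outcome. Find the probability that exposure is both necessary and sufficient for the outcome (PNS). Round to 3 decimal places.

p₁ = P(outcome | exposed) = 318/1926 = 0.16511
p₀ = P(outcome | unexposed) = 183/4285 = 0.042707
Under exogeneity and monotonicity, PNS = p₁ − p₀.
PNS = 0.16511 − 0.042707 = 0.1224

PNS ≈ 0.122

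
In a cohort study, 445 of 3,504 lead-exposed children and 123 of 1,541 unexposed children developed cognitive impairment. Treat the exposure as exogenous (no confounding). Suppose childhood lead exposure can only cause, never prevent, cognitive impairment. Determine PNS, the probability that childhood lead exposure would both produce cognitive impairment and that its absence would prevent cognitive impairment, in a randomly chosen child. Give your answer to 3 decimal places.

PNS ≈ 0.047

p₁ = P(outcome | exposed) = 445/3504 = 0.127
p₀ = P(outcome | unexposed) = 123/1541 = 0.079818
Under exogeneity and monotonicity, PNS = p₁ − p₀.
PNS = 0.127 − 0.079818 = 0.047179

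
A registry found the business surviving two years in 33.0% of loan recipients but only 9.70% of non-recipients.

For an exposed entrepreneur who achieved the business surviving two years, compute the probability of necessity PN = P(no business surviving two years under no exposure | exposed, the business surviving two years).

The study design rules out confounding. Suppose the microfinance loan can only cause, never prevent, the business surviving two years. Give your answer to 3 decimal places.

p₁ = 0.33, p₀ = 0.097.
Under exogeneity and monotonicity, PN = (p₁ − p₀) / p₁.
PN = (0.33 − 0.097) / 0.33 = 0.233 / 0.33 ≈ 0.7061

PN ≈ 0.706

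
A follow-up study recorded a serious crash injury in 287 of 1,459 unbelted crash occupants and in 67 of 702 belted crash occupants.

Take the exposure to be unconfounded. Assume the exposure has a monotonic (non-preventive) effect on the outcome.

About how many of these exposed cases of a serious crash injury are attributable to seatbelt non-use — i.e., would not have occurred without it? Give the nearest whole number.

about 148 cases

p₁ = P(outcome | exposed) = 287/1459 = 0.19671
p₀ = P(outcome | unexposed) = 67/702 = 0.095442
PN = (p₁ − p₀)/p₁ = (0.19671 − 0.095442) / 0.19671 ≈ 0.51481.
Attributable cases ≈ PN × (exposed cases) = 0.51481 × 287 ≈ 147.75.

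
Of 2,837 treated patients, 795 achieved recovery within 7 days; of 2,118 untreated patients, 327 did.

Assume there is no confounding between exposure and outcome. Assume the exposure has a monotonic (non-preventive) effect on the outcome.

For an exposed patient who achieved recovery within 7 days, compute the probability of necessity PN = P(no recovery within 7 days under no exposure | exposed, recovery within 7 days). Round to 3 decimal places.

PN ≈ 0.449

p₁ = P(outcome | exposed) = 795/2837 = 0.28023
p₀ = P(outcome | unexposed) = 327/2118 = 0.15439
Under exogeneity and monotonicity, PN = (p₁ − p₀) / p₁.
PN = (0.28023 − 0.15439) / 0.28023 = 0.12583 / 0.28023 ≈ 0.4490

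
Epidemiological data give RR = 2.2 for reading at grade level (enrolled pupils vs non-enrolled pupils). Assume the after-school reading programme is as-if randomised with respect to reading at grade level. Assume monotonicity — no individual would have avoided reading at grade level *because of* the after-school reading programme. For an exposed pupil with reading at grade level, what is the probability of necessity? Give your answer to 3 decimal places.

Under exogeneity and monotonicity, PN = (RR − 1) / RR = 1 − 1/RR.
PN = (2.2 − 1) / 2.2 = 1.2 / 2.2 ≈ 0.5455

PN ≈ 0.545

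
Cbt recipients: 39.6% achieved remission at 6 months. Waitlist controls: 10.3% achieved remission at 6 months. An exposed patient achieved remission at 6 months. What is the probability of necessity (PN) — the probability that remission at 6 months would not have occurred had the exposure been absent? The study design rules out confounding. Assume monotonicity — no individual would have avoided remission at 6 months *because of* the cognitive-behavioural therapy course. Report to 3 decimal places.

p₁ = 0.396, p₀ = 0.103.
Under exogeneity and monotonicity, PN = (p₁ − p₀) / p₁.
PN = (0.396 − 0.103) / 0.396 = 0.293 / 0.396 ≈ 0.7399

PN ≈ 0.740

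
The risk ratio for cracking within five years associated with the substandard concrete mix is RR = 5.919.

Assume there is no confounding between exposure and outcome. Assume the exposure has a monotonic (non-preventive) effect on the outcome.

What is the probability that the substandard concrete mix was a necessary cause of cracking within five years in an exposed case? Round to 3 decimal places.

PN ≈ 0.831

Under exogeneity and monotonicity, PN = (RR − 1) / RR = 1 − 1/RR.
PN = (5.919 − 1) / 5.919 = 4.919 / 5.919 ≈ 0.8311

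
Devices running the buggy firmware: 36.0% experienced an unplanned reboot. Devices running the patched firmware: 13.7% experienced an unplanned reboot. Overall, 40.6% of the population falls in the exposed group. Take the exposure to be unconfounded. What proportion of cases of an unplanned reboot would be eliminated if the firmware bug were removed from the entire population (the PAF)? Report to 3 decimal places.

p₁ = 0.36, p₀ = 0.137.
Overall risk P(Y=1) = π·p₁ + (1−π)·p₀ = 0.406×0.36 + 0.594×0.137 = 0.22754.
Under exogeneity, PAF = [P(Y=1) − p₀] / P(Y=1).
PAF = (0.22754 − 0.137) / 0.22754 ≈ 0.3979

PAF ≈ 0.398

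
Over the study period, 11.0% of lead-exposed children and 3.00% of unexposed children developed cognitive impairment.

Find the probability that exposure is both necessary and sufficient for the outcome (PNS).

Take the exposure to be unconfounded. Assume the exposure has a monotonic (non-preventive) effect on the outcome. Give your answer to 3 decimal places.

p₁ = 0.11, p₀ = 0.03.
Under exogeneity and monotonicity, PNS = p₁ − p₀.
PNS = 0.11 − 0.03 = 0.08

PNS ≈ 0.080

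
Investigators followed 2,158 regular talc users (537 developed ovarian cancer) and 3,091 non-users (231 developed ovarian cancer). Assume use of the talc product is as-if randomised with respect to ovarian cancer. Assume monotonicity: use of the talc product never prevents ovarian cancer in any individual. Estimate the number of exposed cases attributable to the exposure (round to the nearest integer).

about 376 cases

p₁ = P(outcome | exposed) = 537/2158 = 0.24884
p₀ = P(outcome | unexposed) = 231/3091 = 0.074733
PN = (p₁ − p₀)/p₁ = (0.24884 − 0.074733) / 0.24884 ≈ 0.69968.
Attributable cases ≈ PN × (exposed cases) = 0.69968 × 537 ≈ 375.73.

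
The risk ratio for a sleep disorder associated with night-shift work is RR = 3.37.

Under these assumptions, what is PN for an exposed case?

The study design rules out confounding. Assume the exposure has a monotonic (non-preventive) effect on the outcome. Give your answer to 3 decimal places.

PN ≈ 0.703

Under exogeneity and monotonicity, PN = (RR − 1) / RR = 1 − 1/RR.
PN = (3.37 − 1) / 3.37 = 2.37 / 3.37 ≈ 0.7033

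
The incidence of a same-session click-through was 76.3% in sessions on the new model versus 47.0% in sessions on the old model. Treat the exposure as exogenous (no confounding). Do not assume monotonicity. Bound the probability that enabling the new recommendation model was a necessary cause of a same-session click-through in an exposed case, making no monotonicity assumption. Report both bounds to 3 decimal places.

p₁ = 0.763, p₀ = 0.47.
Under exogeneity alone the bounds on PN are max{0,(p₁−p₀)/p₁} ≤ PN ≤ min{1,(1−p₀)/p₁}.
  lower = (p₁ − p₀)/p₁ = 0.293 / 0.763 ≈ 0.3840
  upper = min{1, (1 − p₀)/p₁} = 0.53 / 0.763 ≈ 0.6946

0.384 ≤ PN ≤ 0.695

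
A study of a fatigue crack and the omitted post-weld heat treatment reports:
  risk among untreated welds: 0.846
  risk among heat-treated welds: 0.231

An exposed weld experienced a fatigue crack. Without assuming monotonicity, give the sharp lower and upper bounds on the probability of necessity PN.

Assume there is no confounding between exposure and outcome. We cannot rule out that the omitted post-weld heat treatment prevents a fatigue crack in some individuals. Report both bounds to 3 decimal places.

Let p₁ = 0.846, p₀ = 0.231.
Under exogeneity alone the bounds on PN are max{0,(p₁−p₀)/p₁} ≤ PN ≤ min{1,(1−p₀)/p₁}.
  lower = (p₁ − p₀)/p₁ = 0.615 / 0.846 ≈ 0.7270
  upper = min{1, (1 − p₀)/p₁} = 0.769 / 0.846 ≈ 0.9090

0.727 ≤ PN ≤ 0.909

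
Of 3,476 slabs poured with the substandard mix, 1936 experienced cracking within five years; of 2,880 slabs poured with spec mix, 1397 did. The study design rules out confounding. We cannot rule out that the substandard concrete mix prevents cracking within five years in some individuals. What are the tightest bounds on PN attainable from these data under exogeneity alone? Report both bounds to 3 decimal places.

0.129 ≤ PN ≤ 0.925

p₁ = P(outcome | exposed) = 1936/3476 = 0.55696
p₀ = P(outcome | unexposed) = 1397/2880 = 0.48507
Under exogeneity alone the bounds on PN are max{0,(p₁−p₀)/p₁} ≤ PN ≤ min{1,(1−p₀)/p₁}.
  lower = (p₁ − p₀)/p₁ = 0.071893 / 0.55696 ≈ 0.1291
  upper = min{1, (1 − p₀)/p₁} = 0.51493 / 0.55696 ≈ 0.9245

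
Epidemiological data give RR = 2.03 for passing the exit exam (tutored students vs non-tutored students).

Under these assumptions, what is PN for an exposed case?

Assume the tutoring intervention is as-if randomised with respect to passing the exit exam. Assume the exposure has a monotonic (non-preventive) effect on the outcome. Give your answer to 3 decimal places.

PN ≈ 0.507

Under exogeneity and monotonicity, PN = (RR − 1) / RR = 1 − 1/RR.
PN = (2.03 − 1) / 2.03 = 1.03 / 2.03 ≈ 0.5074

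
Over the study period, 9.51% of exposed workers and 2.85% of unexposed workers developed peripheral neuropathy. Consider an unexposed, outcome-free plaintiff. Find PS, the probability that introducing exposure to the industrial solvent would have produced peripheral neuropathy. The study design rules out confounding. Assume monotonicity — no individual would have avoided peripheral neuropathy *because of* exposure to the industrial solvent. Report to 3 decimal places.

PS ≈ 0.069

p₁ = 0.0951, p₀ = 0.0285.
Under exogeneity and monotonicity, PS = (p₁ − p₀) / (1 − p₀).
PS = (0.0951 − 0.0285) / (1 − 0.0285) = 0.0666 / 0.9715 ≈ 0.0686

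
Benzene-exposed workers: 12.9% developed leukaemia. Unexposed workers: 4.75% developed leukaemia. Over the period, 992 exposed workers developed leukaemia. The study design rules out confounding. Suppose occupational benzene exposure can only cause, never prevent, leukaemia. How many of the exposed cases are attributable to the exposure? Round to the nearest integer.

about 627 cases

p₁ = 0.129, p₀ = 0.0475.
PN = (p₁ − p₀)/p₁ = (0.129 − 0.0475) / 0.129 ≈ 0.63178.
Attributable cases ≈ PN × (exposed cases) = 0.63178 × 992 ≈ 626.73.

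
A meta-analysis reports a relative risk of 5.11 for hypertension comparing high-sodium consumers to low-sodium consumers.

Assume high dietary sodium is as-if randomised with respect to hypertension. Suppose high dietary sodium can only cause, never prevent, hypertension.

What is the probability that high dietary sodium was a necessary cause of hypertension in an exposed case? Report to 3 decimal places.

Under exogeneity and monotonicity, PN = (RR − 1) / RR = 1 − 1/RR.
PN = (5.11 − 1) / 5.11 = 4.11 / 5.11 ≈ 0.8043

PN ≈ 0.804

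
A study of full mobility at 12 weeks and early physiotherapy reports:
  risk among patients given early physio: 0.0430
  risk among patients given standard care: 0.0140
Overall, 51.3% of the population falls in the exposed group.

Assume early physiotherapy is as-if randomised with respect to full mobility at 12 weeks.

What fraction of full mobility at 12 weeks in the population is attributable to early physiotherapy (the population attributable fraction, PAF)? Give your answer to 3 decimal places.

PAF ≈ 0.515

Let p₁ = 0.043, p₀ = 0.014.
Overall risk P(Y=1) = π·p₁ + (1−π)·p₀ = 0.513×0.043 + 0.487×0.014 = 0.028877.
Under exogeneity, PAF = [P(Y=1) − p₀] / P(Y=1).
PAF = (0.028877 − 0.014) / 0.028877 ≈ 0.5152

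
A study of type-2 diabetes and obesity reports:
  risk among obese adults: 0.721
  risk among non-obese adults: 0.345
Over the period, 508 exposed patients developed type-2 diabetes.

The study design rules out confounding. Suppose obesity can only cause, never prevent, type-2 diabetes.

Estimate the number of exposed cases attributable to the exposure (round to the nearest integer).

about 265 cases

Let p₁ = 0.721, p₀ = 0.345.
PN = (p₁ − p₀)/p₁ = (0.721 − 0.345) / 0.721 ≈ 0.52150.
Attributable cases ≈ PN × (exposed cases) = 0.52150 × 508 ≈ 264.92.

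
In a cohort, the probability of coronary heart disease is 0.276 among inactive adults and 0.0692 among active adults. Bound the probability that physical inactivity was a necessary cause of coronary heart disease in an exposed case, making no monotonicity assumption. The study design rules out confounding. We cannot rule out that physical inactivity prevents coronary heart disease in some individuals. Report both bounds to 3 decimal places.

0.749 ≤ PN ≤ 1.000

Let p₁ = 0.276, p₀ = 0.0692.
Under exogeneity alone the bounds on PN are max{0,(p₁−p₀)/p₁} ≤ PN ≤ min{1,(1−p₀)/p₁}.
  lower = (p₁ − p₀)/p₁ = 0.2068 / 0.276 ≈ 0.7493
  upper = min{1, (1 − p₀)/p₁} = 0.9308 / 0.276 ≈ 3.3725 → capped at 1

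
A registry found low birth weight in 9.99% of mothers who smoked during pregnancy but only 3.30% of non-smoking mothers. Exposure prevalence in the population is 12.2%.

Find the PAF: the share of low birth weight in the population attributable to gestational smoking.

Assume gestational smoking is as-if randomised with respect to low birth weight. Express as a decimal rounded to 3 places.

PAF ≈ 0.198

p₁ = 0.0999, p₀ = 0.033.
Overall risk P(Y=1) = π·p₁ + (1−π)·p₀ = 0.122×0.0999 + 0.878×0.033 = 0.041162.
Under exogeneity, PAF = [P(Y=1) − p₀] / P(Y=1).
PAF = (0.041162 − 0.033) / 0.041162 ≈ 0.1983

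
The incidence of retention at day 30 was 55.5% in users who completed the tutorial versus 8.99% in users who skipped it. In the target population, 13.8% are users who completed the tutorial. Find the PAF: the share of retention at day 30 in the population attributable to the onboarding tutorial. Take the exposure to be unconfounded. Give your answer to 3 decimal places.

p₁ = 0.555, p₀ = 0.0899.
Overall risk P(Y=1) = π·p₁ + (1−π)·p₀ = 0.138×0.555 + 0.862×0.0899 = 0.15408.
Under exogeneity, PAF = [P(Y=1) − p₀] / P(Y=1).
PAF = (0.15408 − 0.0899) / 0.15408 ≈ 0.4166

PAF ≈ 0.417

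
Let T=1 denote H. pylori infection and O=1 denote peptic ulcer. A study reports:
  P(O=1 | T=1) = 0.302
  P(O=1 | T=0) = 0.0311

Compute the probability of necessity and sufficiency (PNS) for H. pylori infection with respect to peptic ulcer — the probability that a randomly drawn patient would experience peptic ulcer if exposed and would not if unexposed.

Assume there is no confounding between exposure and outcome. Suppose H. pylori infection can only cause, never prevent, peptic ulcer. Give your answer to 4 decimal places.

Let p₁ = 0.302, p₀ = 0.0311.
Under exogeneity and monotonicity, PNS = p₁ − p₀.
PNS = 0.302 − 0.0311 = 0.2709

PNS ≈ 0.2709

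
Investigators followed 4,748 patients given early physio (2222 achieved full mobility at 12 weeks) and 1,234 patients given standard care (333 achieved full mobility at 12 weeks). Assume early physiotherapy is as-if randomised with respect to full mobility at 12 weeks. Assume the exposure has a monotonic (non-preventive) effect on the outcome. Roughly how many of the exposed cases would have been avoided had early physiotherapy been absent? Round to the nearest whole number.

p₁ = P(outcome | exposed) = 2222/4748 = 0.46799
p₀ = P(outcome | unexposed) = 333/1234 = 0.26985
PN = (p₁ − p₀)/p₁ = (0.46799 − 0.26985) / 0.46799 ≈ 0.42337.
Attributable cases ≈ PN × (exposed cases) = 0.42337 × 2222 ≈ 940.73.

about 941 cases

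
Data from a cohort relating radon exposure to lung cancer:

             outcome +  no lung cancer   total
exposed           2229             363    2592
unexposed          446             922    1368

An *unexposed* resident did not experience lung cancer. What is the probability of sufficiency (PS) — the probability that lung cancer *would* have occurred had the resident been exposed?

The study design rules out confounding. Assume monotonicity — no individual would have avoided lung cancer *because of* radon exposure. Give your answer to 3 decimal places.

p₁ = P(outcome | exposed) = 2229/2592 = 0.85995
p₀ = P(outcome | unexposed) = 446/1368 = 0.32602
Under exogeneity and monotonicity, PS = (p₁ − p₀) / (1 − p₀).
PS = (0.85995 − 0.32602) / (1 − 0.32602) = 0.53393 / 0.67398 ≈ 0.7922

PS ≈ 0.792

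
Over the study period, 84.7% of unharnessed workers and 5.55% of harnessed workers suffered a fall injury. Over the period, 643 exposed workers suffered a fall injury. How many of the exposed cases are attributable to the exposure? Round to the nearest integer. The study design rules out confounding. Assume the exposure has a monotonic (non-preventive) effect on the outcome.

p₁ = 0.847, p₀ = 0.0555.
PN = (p₁ − p₀)/p₁ = (0.847 − 0.0555) / 0.847 ≈ 0.93447.
Attributable cases ≈ PN × (exposed cases) = 0.93447 × 643 ≈ 600.87.

about 601 cases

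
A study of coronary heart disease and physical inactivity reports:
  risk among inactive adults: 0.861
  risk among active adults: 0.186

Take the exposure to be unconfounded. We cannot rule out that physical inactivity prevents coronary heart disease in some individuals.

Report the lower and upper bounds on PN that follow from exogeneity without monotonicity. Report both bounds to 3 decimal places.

Let p₁ = 0.861, p₀ = 0.186.
Under exogeneity alone the bounds on PN are max{0,(p₁−p₀)/p₁} ≤ PN ≤ min{1,(1−p₀)/p₁}.
  lower = (p₁ − p₀)/p₁ = 0.675 / 0.861 ≈ 0.7840
  upper = min{1, (1 − p₀)/p₁} = 0.814 / 0.861 ≈ 0.9454

0.784 ≤ PN ≤ 0.945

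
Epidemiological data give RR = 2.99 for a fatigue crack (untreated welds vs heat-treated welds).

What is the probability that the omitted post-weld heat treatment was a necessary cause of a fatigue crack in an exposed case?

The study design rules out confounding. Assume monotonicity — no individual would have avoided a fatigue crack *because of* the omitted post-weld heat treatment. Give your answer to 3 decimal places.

Under exogeneity and monotonicity, PN = (RR − 1) / RR = 1 − 1/RR.
PN = (2.99 − 1) / 2.99 = 1.99 / 2.99 ≈ 0.6656

PN ≈ 0.666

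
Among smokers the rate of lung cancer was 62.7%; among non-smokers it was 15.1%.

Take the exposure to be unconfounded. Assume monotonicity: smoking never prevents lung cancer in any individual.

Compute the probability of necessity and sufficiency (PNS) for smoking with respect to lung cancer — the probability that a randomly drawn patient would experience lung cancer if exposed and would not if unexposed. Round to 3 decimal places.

PNS ≈ 0.476

p₁ = 0.627, p₀ = 0.151.
Under exogeneity and monotonicity, PNS = p₁ − p₀.
PNS = 0.627 − 0.151 = 0.476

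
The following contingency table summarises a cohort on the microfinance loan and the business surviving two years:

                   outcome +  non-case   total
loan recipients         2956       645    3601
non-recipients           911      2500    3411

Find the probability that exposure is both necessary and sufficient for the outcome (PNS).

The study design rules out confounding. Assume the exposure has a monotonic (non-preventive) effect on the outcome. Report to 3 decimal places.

p₁ = P(outcome | exposed) = 2956/3601 = 0.82088
p₀ = P(outcome | unexposed) = 911/3411 = 0.26708
Under exogeneity and monotonicity, PNS = p₁ − p₀.
PNS = 0.82088 − 0.26708 = 0.55381

PNS ≈ 0.554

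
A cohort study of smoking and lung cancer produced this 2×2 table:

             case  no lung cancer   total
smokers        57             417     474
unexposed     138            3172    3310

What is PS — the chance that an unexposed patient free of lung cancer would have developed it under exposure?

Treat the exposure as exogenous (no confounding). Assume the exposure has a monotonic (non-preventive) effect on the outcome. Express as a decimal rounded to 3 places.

p₁ = P(outcome | exposed) = 57/474 = 0.12025
p₀ = P(outcome | unexposed) = 138/3310 = 0.041692
Under exogeneity and monotonicity, PS = (p₁ − p₀) / (1 − p₀).
PS = (0.12025 − 0.041692) / (1 − 0.041692) = 0.078561 / 0.95831 ≈ 0.0820

PS ≈ 0.082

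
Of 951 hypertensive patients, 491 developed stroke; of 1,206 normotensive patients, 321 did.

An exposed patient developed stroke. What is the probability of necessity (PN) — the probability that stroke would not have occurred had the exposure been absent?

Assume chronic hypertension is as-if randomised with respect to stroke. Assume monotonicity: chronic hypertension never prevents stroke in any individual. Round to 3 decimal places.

PN ≈ 0.484

p₁ = P(outcome | exposed) = 491/951 = 0.5163
p₀ = P(outcome | unexposed) = 321/1206 = 0.26617
Under exogeneity and monotonicity, PN = (p₁ − p₀) / p₁.
PN = (0.5163 − 0.26617) / 0.5163 = 0.25013 / 0.5163 ≈ 0.4845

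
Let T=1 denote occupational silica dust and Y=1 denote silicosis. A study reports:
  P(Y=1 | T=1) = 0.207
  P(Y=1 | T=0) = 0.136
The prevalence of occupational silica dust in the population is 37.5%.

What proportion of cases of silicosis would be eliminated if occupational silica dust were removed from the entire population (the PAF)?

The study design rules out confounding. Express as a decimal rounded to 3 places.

Let p₁ = 0.207, p₀ = 0.136.
Overall risk P(Y=1) = π·p₁ + (1−π)·p₀ = 0.375×0.207 + 0.625×0.136 = 0.16263.
Under exogeneity, PAF = [P(Y=1) − p₀] / P(Y=1).
PAF = (0.16263 − 0.136) / 0.16263 ≈ 0.1637

PAF ≈ 0.164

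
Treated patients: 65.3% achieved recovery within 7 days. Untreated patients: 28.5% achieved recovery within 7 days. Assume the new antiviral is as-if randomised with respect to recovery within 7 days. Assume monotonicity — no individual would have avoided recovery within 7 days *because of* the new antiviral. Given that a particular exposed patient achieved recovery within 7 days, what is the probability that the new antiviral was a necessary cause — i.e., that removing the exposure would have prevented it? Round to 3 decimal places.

p₁ = 0.653, p₀ = 0.285.
Under exogeneity and monotonicity, PN = (p₁ − p₀) / p₁.
PN = (0.653 − 0.285) / 0.653 = 0.368 / 0.653 ≈ 0.5636

PN ≈ 0.564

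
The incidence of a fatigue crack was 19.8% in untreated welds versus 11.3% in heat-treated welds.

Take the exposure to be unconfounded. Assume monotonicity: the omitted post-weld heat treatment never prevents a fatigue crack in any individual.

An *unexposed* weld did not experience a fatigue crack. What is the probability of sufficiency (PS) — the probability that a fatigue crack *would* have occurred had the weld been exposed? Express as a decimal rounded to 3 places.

PS ≈ 0.096

p₁ = 0.198, p₀ = 0.113.
Under exogeneity and monotonicity, PS = (p₁ − p₀) / (1 − p₀).
PS = (0.198 − 0.113) / (1 − 0.113) = 0.085 / 0.887 ≈ 0.0958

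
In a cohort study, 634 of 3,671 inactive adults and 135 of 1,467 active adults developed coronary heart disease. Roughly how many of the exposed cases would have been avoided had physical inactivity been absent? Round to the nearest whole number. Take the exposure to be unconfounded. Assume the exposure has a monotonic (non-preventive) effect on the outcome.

p₁ = P(outcome | exposed) = 634/3671 = 0.1727
p₀ = P(outcome | unexposed) = 135/1467 = 0.092025
PN = (p₁ − p₀)/p₁ = (0.1727 − 0.092025) / 0.1727 ≈ 0.46716.
Attributable cases ≈ PN × (exposed cases) = 0.46716 × 634 ≈ 296.18.

about 296 cases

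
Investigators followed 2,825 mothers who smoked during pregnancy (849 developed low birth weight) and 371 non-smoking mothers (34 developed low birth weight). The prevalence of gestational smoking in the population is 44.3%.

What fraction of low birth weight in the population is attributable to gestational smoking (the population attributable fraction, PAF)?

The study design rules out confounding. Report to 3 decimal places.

p₁ = P(outcome | exposed) = 849/2825 = 0.30053
p₀ = P(outcome | unexposed) = 34/371 = 0.091644
Overall risk P(Y=1) = π·p₁ + (1−π)·p₀ = 0.443×0.30053 + 0.557×0.091644 = 0.18418.
Under exogeneity, PAF = [P(Y=1) − p₀] / P(Y=1).
PAF = (0.18418 − 0.091644) / 0.18418 ≈ 0.5024

PAF ≈ 0.502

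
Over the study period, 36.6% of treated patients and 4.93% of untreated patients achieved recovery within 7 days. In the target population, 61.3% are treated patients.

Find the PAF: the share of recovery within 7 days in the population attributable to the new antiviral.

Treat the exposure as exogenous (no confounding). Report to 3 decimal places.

p₁ = 0.366, p₀ = 0.0493.
Overall risk P(Y=1) = π·p₁ + (1−π)·p₀ = 0.613×0.366 + 0.387×0.0493 = 0.24344.
Under exogeneity, PAF = [P(Y=1) − p₀] / P(Y=1).
PAF = (0.24344 − 0.0493) / 0.24344 ≈ 0.7975

PAF ≈ 0.797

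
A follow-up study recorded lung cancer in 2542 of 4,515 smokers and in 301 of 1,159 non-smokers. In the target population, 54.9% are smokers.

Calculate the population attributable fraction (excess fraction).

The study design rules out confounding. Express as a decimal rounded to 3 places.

p₁ = P(outcome | exposed) = 2542/4515 = 0.56301
p₀ = P(outcome | unexposed) = 301/1159 = 0.25971
Overall risk P(Y=1) = π·p₁ + (1−π)·p₀ = 0.549×0.56301 + 0.451×0.25971 = 0.42622.
Under exogeneity, PAF = [P(Y=1) − p₀] / P(Y=1).
PAF = (0.42622 − 0.25971) / 0.42622 ≈ 0.3907

PAF ≈ 0.391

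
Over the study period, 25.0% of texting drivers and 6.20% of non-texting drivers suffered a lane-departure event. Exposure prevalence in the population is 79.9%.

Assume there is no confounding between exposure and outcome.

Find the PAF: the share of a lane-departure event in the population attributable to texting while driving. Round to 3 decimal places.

PAF ≈ 0.708

p₁ = 0.25, p₀ = 0.062.
Overall risk P(Y=1) = π·p₁ + (1−π)·p₀ = 0.799×0.25 + 0.201×0.062 = 0.21221.
Under exogeneity, PAF = [P(Y=1) − p₀] / P(Y=1).
PAF = (0.21221 − 0.062) / 0.21221 ≈ 0.7078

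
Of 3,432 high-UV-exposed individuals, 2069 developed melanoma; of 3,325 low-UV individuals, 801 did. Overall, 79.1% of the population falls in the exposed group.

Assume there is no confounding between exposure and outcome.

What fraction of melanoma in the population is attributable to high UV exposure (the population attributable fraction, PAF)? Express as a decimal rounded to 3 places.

p₁ = P(outcome | exposed) = 2069/3432 = 0.60286
p₀ = P(outcome | unexposed) = 801/3325 = 0.2409
Overall risk P(Y=1) = π·p₁ + (1−π)·p₀ = 0.791×0.60286 + 0.209×0.2409 = 0.52721.
Under exogeneity, PAF = [P(Y=1) − p₀] / P(Y=1).
PAF = (0.52721 − 0.2409) / 0.52721 ≈ 0.5431

PAF ≈ 0.543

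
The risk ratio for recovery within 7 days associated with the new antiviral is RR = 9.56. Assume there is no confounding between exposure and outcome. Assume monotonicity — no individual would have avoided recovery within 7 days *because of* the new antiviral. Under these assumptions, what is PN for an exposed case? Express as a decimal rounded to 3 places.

Under exogeneity and monotonicity, PN = (RR − 1) / RR = 1 − 1/RR.
PN = (9.56 − 1) / 9.56 = 8.56 / 9.56 ≈ 0.8954

PN ≈ 0.895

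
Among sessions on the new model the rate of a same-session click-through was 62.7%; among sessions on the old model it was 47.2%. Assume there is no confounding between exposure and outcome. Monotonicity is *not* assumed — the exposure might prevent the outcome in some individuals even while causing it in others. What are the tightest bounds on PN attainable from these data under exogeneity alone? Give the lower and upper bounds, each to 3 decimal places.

p₁ = 0.627, p₀ = 0.472.
Under exogeneity alone the bounds on PN are max{0,(p₁−p₀)/p₁} ≤ PN ≤ min{1,(1−p₀)/p₁}.
  lower = (p₁ − p₀)/p₁ = 0.155 / 0.627 ≈ 0.2472
  upper = min{1, (1 − p₀)/p₁} = 0.528 / 0.627 ≈ 0.8421

0.247 ≤ PN ≤ 0.842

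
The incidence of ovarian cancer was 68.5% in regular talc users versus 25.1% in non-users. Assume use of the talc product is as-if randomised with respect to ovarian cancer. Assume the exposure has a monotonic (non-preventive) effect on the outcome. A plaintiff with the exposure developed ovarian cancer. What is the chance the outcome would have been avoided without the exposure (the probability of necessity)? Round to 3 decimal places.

PN ≈ 0.634

p₁ = 0.685, p₀ = 0.251.
Under exogeneity and monotonicity, PN = (p₁ − p₀) / p₁.
PN = (0.685 − 0.251) / 0.685 = 0.434 / 0.685 ≈ 0.6336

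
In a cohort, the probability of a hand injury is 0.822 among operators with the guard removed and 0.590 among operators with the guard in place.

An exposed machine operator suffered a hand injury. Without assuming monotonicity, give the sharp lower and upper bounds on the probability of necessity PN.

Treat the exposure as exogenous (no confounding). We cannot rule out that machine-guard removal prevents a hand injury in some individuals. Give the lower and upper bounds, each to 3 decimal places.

0.282 ≤ PN ≤ 0.499

Let p₁ = 0.822, p₀ = 0.59.
Under exogeneity alone the bounds on PN are max{0,(p₁−p₀)/p₁} ≤ PN ≤ min{1,(1−p₀)/p₁}.
  lower = (p₁ − p₀)/p₁ = 0.232 / 0.822 ≈ 0.2822
  upper = min{1, (1 − p₀)/p₁} = 0.41 / 0.822 ≈ 0.4988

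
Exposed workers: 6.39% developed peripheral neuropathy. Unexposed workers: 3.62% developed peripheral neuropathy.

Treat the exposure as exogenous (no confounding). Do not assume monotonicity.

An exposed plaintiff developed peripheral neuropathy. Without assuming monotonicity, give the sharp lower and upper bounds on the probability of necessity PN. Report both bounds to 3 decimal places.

p₁ = 0.0639, p₀ = 0.0362.
Under exogeneity alone the bounds on PN are max{0,(p₁−p₀)/p₁} ≤ PN ≤ min{1,(1−p₀)/p₁}.
  lower = (p₁ − p₀)/p₁ = 0.0277 / 0.0639 ≈ 0.4335
  upper = min{1, (1 − p₀)/p₁} = 0.9638 / 0.0639 ≈ 15.0829 → capped at 1

0.433 ≤ PN ≤ 1.000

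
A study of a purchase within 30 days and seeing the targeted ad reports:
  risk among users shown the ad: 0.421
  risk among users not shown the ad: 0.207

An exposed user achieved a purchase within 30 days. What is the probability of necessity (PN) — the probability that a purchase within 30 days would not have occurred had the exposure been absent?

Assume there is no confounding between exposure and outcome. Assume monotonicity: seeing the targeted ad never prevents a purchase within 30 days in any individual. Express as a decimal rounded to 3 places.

Let p₁ = 0.421, p₀ = 0.207.
Under exogeneity and monotonicity, PN = (p₁ − p₀) / p₁.
PN = (0.421 − 0.207) / 0.421 = 0.214 / 0.421 ≈ 0.5083

PN ≈ 0.508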